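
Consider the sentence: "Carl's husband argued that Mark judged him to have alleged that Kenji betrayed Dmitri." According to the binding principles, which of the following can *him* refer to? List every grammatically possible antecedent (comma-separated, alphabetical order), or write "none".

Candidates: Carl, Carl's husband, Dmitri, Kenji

Carl, Carl's husband

*him* is a pronoun; Principle B requires it to be free in its binding domain — the clause headed by 'judged'.
— Carl: possessor inside the subject DP of the matrix clause; does not c-command the pronoun — Principle B does not apply; allowed.
— Carl's husband: subject of the matrix clause; c-commands the pronoun but lies outside its binding domain — allowed.
— Dmitri: object of the clause headed by 'betrayed'; is c-commanded by the pronoun; coreference would bind this R-expression — blocked (Principle C).
— Kenji: subject of the clause headed by 'betrayed'; is c-commanded by the pronoun; coreference would bind this R-expression — blocked (Principle C).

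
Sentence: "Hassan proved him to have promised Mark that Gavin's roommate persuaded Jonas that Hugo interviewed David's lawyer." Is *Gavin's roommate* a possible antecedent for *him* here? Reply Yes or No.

*him* is a pronoun; Principle B requires it to be free in its binding domain — the matrix clause.
— Gavin's roommate: subject of the clause headed by 'persuaded'; is c-commanded by the pronoun; coreference would bind this R-expression — blocked (Principle C).

No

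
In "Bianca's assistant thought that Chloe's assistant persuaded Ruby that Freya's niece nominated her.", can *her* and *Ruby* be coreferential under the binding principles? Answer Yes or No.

*Ruby* is an R-expression; Principle C requires it to be free (not bound by any c-commanding expression).
— her: object of the clause headed by 'nominated'; the pronoun does not c-command the R-expression — coreference allowed.

Yes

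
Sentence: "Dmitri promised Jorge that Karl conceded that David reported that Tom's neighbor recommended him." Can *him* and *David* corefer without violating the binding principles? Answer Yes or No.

Yes

*David* is an R-expression; Principle C requires it to be free (not bound by any c-commanding expression).
— him: object of the clause headed by 'recommended'; the pronoun does not c-command the R-expression — coreference allowed.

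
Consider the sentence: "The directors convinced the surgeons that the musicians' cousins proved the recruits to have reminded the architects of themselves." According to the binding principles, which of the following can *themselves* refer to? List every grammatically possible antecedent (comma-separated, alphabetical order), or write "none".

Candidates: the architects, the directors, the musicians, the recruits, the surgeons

*themselves* is a reflexive; Principle A requires it to be bound within its binding domain — the clause headed by 'reminded'.
— the architects: object of the clause headed by 'reminded'; c-commands the reflexive within its binding domain — allowed (Principle A).
— the directors: subject of the matrix clause; c-commands the reflexive but lies outside its binding domain — cannot bind it (Principle A).
— the musicians: possessor inside the subject DP of the clause headed by 'proved'; does not c-command the reflexive — cannot bind it (Principle A).
— the recruits: subject of the clause headed by 'reminded'; c-commands the reflexive within its binding domain — allowed (Principle A).
— the surgeons: object of the matrix clause; c-commands the reflexive but lies outside its binding domain — cannot bind it (Principle A).

the architects, the recruits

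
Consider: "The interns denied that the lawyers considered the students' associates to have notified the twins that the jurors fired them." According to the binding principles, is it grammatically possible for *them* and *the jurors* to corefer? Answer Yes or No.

*them* is a pronoun; Principle B requires it to be free in its binding domain — the clause headed by 'fired'.
— the jurors: subject of the clause headed by 'fired'; c-commands the pronoun within its binding domain — blocked (Principle B).

No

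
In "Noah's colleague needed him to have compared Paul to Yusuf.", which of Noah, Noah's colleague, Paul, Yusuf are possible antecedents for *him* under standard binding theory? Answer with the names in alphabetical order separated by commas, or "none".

*him* is a pronoun; Principle B requires it to be free in its binding domain — the matrix clause.
— Noah: possessor inside the subject DP of the matrix clause; does not c-command the pronoun — Principle B does not apply; allowed.
— Noah's colleague: subject of the matrix clause; c-commands the pronoun within its binding domain — blocked (Principle B).
— Paul: object of the clause headed by 'compared'; is c-commanded by the pronoun; coreference would bind this R-expression — blocked (Principle C).
— Yusuf: second object of the clause headed by 'compared'; is c-commanded by the pronoun; coreference would bind this R-expression — blocked (Principle C).

Noah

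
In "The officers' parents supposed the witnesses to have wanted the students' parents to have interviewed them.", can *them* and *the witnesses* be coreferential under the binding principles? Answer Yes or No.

*the witnesses* is an R-expression; Principle C requires it to be free (not bound by any c-commanding expression).
— them: object of the clause headed by 'interviewed'; the pronoun does not c-command the R-expression — coreference allowed.

Yes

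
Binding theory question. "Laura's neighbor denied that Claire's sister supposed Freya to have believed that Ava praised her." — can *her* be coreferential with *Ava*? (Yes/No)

*her* is a pronoun; Principle B requires it to be free in its binding domain — the clause headed by 'praised'.
— Ava: subject of the clause headed by 'praised'; c-commands the pronoun within its binding domain — blocked (Principle B).

No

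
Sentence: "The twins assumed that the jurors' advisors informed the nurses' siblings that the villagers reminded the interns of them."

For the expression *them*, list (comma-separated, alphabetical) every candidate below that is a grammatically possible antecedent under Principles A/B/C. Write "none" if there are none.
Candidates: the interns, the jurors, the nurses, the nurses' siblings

*them* is a pronoun; Principle B requires it to be free in its binding domain — the clause headed by 'reminded'.
— the interns: object of the clause headed by 'reminded'; c-commands the pronoun within its binding domain — blocked (Principle B).
— the jurors: possessor inside the subject DP of the clause headed by 'informed'; does not c-command the pronoun — Principle B does not apply; allowed.
— the nurses: possessor inside the object DP of the clause headed by 'informed'; does not c-command the pronoun — Principle B does not apply; allowed.
— the nurses' siblings: object of the clause headed by 'informed'; c-commands the pronoun but lies outside its binding domain — allowed.

the jurors, the nurses, the nurses' siblings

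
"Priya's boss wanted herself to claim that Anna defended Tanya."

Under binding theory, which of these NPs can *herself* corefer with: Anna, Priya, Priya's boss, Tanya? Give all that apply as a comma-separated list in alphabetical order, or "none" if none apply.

Priya's boss

*herself* is a reflexive; Principle A requires it to be bound within its binding domain — the matrix clause.
— Anna: subject of the clause headed by 'defended'; does not c-command the reflexive — cannot bind it (Principle A).
— Priya: possessor inside the subject DP of the matrix clause; does not c-command the reflexive — cannot bind it (Principle A).
— Priya's boss: subject of the matrix clause; c-commands the reflexive within its binding domain — allowed (Principle A).
— Tanya: object of the clause headed by 'defended'; does not c-command the reflexive — cannot bind it (Principle A).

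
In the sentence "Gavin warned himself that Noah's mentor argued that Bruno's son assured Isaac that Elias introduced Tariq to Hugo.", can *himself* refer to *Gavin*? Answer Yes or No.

*himself* is a reflexive; Principle A requires it to be bound within its binding domain — the matrix clause.
— Gavin: subject of the matrix clause; c-commands the reflexive within its binding domain — allowed (Principle A).

Yes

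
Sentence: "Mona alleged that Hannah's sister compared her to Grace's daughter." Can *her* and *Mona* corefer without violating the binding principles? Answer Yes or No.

*Mona* is an R-expression; Principle C requires it to be free (not bound by any c-commanding expression).
— her: object of the clause headed by 'compared'; the pronoun does not c-command the R-expression — coreference allowed.

Yes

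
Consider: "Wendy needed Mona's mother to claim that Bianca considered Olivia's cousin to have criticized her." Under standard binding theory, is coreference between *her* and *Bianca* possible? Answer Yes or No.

Yes

*Bianca* is an R-expression; Principle C requires it to be free (not bound by any c-commanding expression).
— her: object of the clause headed by 'criticized'; the pronoun does not c-command the R-expression — coreference allowed.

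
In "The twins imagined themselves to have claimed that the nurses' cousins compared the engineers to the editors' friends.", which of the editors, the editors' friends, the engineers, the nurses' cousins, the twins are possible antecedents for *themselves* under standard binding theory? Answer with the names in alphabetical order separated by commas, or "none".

*themselves* is a reflexive; Principle A requires it to be bound within its binding domain — the matrix clause.
— the editors: possessor inside the second object DP of the clause headed by 'compared'; does not c-command the reflexive — cannot bind it (Principle A).
— the editors' friends: second object of the clause headed by 'compared'; does not c-command the reflexive — cannot bind it (Principle A).
— the engineers: object of the clause headed by 'compared'; does not c-command the reflexive — cannot bind it (Principle A).
— the nurses' cousins: subject of the clause headed by 'compared'; does not c-command the reflexive — cannot bind it (Principle A).
— the twins: subject of the matrix clause; c-commands the reflexive within its binding domain — allowed (Principle A).

the twins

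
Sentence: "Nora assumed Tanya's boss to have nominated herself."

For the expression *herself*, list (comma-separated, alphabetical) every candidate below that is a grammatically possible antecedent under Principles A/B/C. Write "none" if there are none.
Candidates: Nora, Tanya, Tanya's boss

Tanya's boss

*herself* is a reflexive; Principle A requires it to be bound within its binding domain — the clause headed by 'nominated'.
— Nora: subject of the matrix clause; c-commands the reflexive but lies outside its binding domain — cannot bind it (Principle A).
— Tanya: possessor inside the subject DP of the clause headed by 'nominated'; does not c-command the reflexive — cannot bind it (Principle A).
— Tanya's boss: subject of the clause headed by 'nominated'; c-commands the reflexive within its binding domain — allowed (Principle A).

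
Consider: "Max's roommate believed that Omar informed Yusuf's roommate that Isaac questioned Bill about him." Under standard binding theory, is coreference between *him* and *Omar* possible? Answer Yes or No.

*Omar* is an R-expression; Principle C requires it to be free (not bound by any c-commanding expression).
— him: second object of the clause headed by 'questioned'; the pronoun does not c-command the R-expression — coreference allowed.

Yes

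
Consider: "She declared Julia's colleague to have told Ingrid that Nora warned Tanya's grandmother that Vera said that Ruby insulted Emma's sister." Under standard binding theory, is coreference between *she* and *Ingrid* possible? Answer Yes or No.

*Ingrid* is an R-expression; Principle C requires it to be free (not bound by any c-commanding expression).
— she: subject of the matrix clause; the pronoun c-commands the R-expression — coreference blocked (Principle C).

No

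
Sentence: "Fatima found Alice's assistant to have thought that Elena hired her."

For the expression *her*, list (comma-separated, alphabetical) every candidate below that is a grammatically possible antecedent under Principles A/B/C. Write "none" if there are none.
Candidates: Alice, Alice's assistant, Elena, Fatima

Alice, Alice's assistant, Fatima

*her* is a pronoun; Principle B requires it to be free in its binding domain — the clause headed by 'hired'.
— Alice: possessor inside the subject DP of the clause headed by 'thought'; does not c-command the pronoun — Principle B does not apply; allowed.
— Alice's assistant: subject of the clause headed by 'thought'; c-commands the pronoun but lies outside its binding domain — allowed.
— Elena: subject of the clause headed by 'hired'; c-commands the pronoun within its binding domain — blocked (Principle B).
— Fatima: subject of the matrix clause; c-commands the pronoun but lies outside its binding domain — allowed.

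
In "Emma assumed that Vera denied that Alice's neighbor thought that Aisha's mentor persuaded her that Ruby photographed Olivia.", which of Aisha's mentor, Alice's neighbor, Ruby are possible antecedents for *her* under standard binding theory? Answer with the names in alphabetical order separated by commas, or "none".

Alice's neighbor

*her* is a pronoun; Principle B requires it to be free in its binding domain — the clause headed by 'persuaded'.
— Aisha's mentor: subject of the clause headed by 'persuaded'; c-commands the pronoun within its binding domain — blocked (Principle B).
— Alice's neighbor: subject of the clause headed by 'thought'; c-commands the pronoun but lies outside its binding domain — allowed.
— Ruby: subject of the clause headed by 'photographed'; is c-commanded by the pronoun; coreference would bind this R-expression — blocked (Principle C).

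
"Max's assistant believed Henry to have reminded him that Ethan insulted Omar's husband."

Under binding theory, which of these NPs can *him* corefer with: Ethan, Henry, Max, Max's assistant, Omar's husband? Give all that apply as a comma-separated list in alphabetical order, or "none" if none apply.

*him* is a pronoun; Principle B requires it to be free in its binding domain — the clause headed by 'reminded'.
— Ethan: subject of the clause headed by 'insulted'; is c-commanded by the pronoun; coreference would bind this R-expression — blocked (Principle C).
— Henry: subject of the clause headed by 'reminded'; c-commands the pronoun within its binding domain — blocked (Principle B).
— Max: possessor inside the subject DP of the matrix clause; does not c-command the pronoun — Principle B does not apply; allowed.
— Max's assistant: subject of the matrix clause; c-commands the pronoun but lies outside its binding domain — allowed.
— Omar's husband: object of the clause headed by 'insulted'; is c-commanded by the pronoun; coreference would bind this R-expression — blocked (Principle C).

Max, Max's assistant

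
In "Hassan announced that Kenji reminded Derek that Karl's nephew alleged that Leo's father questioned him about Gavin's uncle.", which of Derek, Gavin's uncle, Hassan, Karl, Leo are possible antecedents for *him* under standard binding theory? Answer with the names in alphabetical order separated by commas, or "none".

*him* is a pronoun; Principle B requires it to be free in its binding domain — the clause headed by 'questioned'.
— Derek: object of the clause headed by 'reminded'; c-commands the pronoun but lies outside its binding domain — allowed.
— Gavin's uncle: second object of the clause headed by 'questioned'; is c-commanded by the pronoun; coreference would bind this R-expression — blocked (Principle C).
— Hassan: subject of the matrix clause; c-commands the pronoun but lies outside its binding domain — allowed.
— Karl: possessor inside the subject DP of the clause headed by 'alleged'; does not c-command the pronoun — Principle B does not apply; allowed.
— Leo: possessor inside the subject DP of the clause headed by 'questioned'; does not c-command the pronoun — Principle B does not apply; allowed.

Derek, Hassan, Karl, Leo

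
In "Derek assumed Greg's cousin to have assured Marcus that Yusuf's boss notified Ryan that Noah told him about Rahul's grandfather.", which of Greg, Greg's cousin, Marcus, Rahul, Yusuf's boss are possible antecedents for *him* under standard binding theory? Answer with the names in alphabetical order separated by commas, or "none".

*him* is a pronoun; Principle B requires it to be free in its binding domain — the clause headed by 'told'.
— Greg: possessor inside the subject DP of the clause headed by 'assured'; does not c-command the pronoun — Principle B does not apply; allowed.
— Greg's cousin: subject of the clause headed by 'assured'; c-commands the pronoun but lies outside its binding domain — allowed.
— Marcus: object of the clause headed by 'assured'; c-commands the pronoun but lies outside its binding domain — allowed.
— Rahul: possessor inside the second object DP of the clause headed by 'told'; is c-commanded by the pronoun; coreference would bind this R-expression — blocked (Principle C).
— Yusuf's boss: subject of the clause headed by 'notified'; c-commands the pronoun but lies outside its binding domain — allowed.

Greg, Greg's cousin, Marcus, Yusuf's boss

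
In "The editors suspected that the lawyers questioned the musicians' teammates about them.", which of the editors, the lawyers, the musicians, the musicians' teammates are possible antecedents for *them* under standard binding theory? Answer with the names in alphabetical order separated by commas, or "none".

the editors, the musicians

*them* is a pronoun; Principle B requires it to be free in its binding domain — the clause headed by 'questioned'.
— the editors: subject of the matrix clause; c-commands the pronoun but lies outside its binding domain — allowed.
— the lawyers: subject of the clause headed by 'questioned'; c-commands the pronoun within its binding domain — blocked (Principle B).
— the musicians: possessor inside the object DP of the clause headed by 'questioned'; does not c-command the pronoun — Principle B does not apply; allowed.
— the musicians' teammates: object of the clause headed by 'questioned'; c-commands the pronoun within its binding domain — blocked (Principle B).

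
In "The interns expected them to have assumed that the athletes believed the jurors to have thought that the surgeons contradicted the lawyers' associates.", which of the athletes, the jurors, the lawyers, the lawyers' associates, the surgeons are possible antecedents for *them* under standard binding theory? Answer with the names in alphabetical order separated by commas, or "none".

*them* is a pronoun; Principle B requires it to be free in its binding domain — the matrix clause.
— the athletes: subject of the clause headed by 'believed'; is c-commanded by the pronoun; coreference would bind this R-expression — blocked (Principle C).
— the jurors: subject of the clause headed by 'thought'; is c-commanded by the pronoun; coreference would bind this R-expression — blocked (Principle C).
— the lawyers: possessor inside the object DP of the clause headed by 'contradicted'; is c-commanded by the pronoun; coreference would bind this R-expression — blocked (Principle C).
— the lawyers' associates: object of the clause headed by 'contradicted'; is c-commanded by the pronoun; coreference would bind this R-expression — blocked (Principle C).
— the surgeons: subject of the clause headed by 'contradicted'; is c-commanded by the pronoun; coreference would bind this R-expression — blocked (Principle C).

none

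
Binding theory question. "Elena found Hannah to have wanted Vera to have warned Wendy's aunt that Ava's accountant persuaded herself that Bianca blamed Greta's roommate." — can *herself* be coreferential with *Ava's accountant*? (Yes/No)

Yes

*herself* is a reflexive; Principle A requires it to be bound within its binding domain — the clause headed by 'persuaded'.
— Ava's accountant: subject of the clause headed by 'persuaded'; c-commands the reflexive within its binding domain — allowed (Principle A).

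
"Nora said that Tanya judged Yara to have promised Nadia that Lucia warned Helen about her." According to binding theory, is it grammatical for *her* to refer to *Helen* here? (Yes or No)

*Helen* is an R-expression; Principle C requires it to be free (not bound by any c-commanding expression).
— her: second object of the clause headed by 'warned'; the R-expression locally c-commands the pronoun — coreference blocked (Principle B on the pronoun).

No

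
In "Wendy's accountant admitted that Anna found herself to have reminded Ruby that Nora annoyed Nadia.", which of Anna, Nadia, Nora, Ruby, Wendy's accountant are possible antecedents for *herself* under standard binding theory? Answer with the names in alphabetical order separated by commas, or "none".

Anna

*herself* is a reflexive; Principle A requires it to be bound within its binding domain — the clause headed by 'found'.
— Anna: subject of the clause headed by 'found'; c-commands the reflexive within its binding domain — allowed (Principle A).
— Nadia: object of the clause headed by 'annoyed'; does not c-command the reflexive — cannot bind it (Principle A).
— Nora: subject of the clause headed by 'annoyed'; does not c-command the reflexive — cannot bind it (Principle A).
— Ruby: object of the clause headed by 'reminded'; does not c-command the reflexive — cannot bind it (Principle A).
— Wendy's accountant: subject of the matrix clause; c-commands the reflexive but lies outside its binding domain — cannot bind it (Principle A).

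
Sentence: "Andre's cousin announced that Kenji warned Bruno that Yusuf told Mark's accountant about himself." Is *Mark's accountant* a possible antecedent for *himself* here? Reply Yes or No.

*himself* is a reflexive; Principle A requires it to be bound within its binding domain — the clause headed by 'told'.
— Mark's accountant: object of the clause headed by 'told'; c-commands the reflexive within its binding domain — allowed (Principle A).

Yes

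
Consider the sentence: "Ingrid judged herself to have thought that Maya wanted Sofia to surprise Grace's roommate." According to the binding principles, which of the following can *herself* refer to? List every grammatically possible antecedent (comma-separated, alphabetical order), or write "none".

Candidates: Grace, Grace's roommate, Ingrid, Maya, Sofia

Ingrid

*herself* is a reflexive; Principle A requires it to be bound within its binding domain — the matrix clause.
— Grace: possessor inside the object DP of the clause headed by 'surprise'; does not c-command the reflexive — cannot bind it (Principle A).
— Grace's roommate: object of the clause headed by 'surprise'; does not c-command the reflexive — cannot bind it (Principle A).
— Ingrid: subject of the matrix clause; c-commands the reflexive within its binding domain — allowed (Principle A).
— Maya: subject of the clause headed by 'wanted'; does not c-command the reflexive — cannot bind it (Principle A).
— Sofia: subject of the clause headed by 'surprise'; does not c-command the reflexive — cannot bind it (Principle A).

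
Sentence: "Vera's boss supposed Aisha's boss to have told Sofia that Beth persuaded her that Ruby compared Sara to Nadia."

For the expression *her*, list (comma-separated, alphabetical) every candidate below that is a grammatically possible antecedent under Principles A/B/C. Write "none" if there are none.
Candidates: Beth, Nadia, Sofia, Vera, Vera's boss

*her* is a pronoun; Principle B requires it to be free in its binding domain — the clause headed by 'persuaded'.
— Beth: subject of the clause headed by 'persuaded'; c-commands the pronoun within its binding domain — blocked (Principle B).
— Nadia: second object of the clause headed by 'compared'; is c-commanded by the pronoun; coreference would bind this R-expression — blocked (Principle C).
— Sofia: object of the clause headed by 'told'; c-commands the pronoun but lies outside its binding domain — allowed.
— Vera: possessor inside the subject DP of the matrix clause; does not c-command the pronoun — Principle B does not apply; allowed.
— Vera's boss: subject of the matrix clause; c-commands the pronoun but lies outside its binding domain — allowed.

Sofia, Vera, Vera's boss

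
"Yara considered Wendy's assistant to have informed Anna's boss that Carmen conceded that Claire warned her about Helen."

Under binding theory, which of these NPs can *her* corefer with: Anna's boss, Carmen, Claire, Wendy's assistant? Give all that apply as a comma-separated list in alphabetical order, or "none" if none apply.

*her* is a pronoun; Principle B requires it to be free in its binding domain — the clause headed by 'warned'.
— Anna's boss: object of the clause headed by 'informed'; c-commands the pronoun but lies outside its binding domain — allowed.
— Carmen: subject of the clause headed by 'conceded'; c-commands the pronoun but lies outside its binding domain — allowed.
— Claire: subject of the clause headed by 'warned'; c-commands the pronoun within its binding domain — blocked (Principle B).
— Wendy's assistant: subject of the clause headed by 'informed'; c-commands the pronoun but lies outside its binding domain — allowed.

Anna's boss, Carmen, Wendy's assistant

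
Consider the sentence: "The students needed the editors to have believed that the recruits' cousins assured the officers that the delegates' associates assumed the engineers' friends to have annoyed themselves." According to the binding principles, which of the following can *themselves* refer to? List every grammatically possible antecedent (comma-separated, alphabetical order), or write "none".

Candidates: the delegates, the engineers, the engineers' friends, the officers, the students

the engineers' friends

*themselves* is a reflexive; Principle A requires it to be bound within its binding domain — the clause headed by 'annoyed'.
— the delegates: possessor inside the subject DP of the clause headed by 'assumed'; does not c-command the reflexive — cannot bind it (Principle A).
— the engineers: possessor inside the subject DP of the clause headed by 'annoyed'; does not c-command the reflexive — cannot bind it (Principle A).
— the engineers' friends: subject of the clause headed by 'annoyed'; c-commands the reflexive within its binding domain — allowed (Principle A).
— the officers: object of the clause headed by 'assured'; c-commands the reflexive but lies outside its binding domain — cannot bind it (Principle A).
— the students: subject of the matrix clause; c-commands the reflexive but lies outside its binding domain — cannot bind it (Principle A).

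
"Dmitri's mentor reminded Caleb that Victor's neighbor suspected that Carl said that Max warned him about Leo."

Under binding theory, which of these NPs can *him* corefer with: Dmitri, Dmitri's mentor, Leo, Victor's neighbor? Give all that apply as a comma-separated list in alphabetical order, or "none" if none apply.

Dmitri, Dmitri's mentor, Victor's neighbor

*him* is a pronoun; Principle B requires it to be free in its binding domain — the clause headed by 'warned'.
— Dmitri: possessor inside the subject DP of the matrix clause; does not c-command the pronoun — Principle B does not apply; allowed.
— Dmitri's mentor: subject of the matrix clause; c-commands the pronoun but lies outside its binding domain — allowed.
— Leo: second object of the clause headed by 'warned'; is c-commanded by the pronoun; coreference would bind this R-expression — blocked (Principle C).
— Victor's neighbor: subject of the clause headed by 'suspected'; c-commands the pronoun but lies outside its binding domain — allowed.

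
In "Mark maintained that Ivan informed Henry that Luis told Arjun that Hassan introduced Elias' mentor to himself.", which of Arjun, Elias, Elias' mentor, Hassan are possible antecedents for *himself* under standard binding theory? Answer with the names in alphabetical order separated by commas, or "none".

Elias' mentor, Hassan

*himself* is a reflexive; Principle A requires it to be bound within its binding domain — the clause headed by 'introduced'.
— Arjun: object of the clause headed by 'told'; c-commands the reflexive but lies outside its binding domain — cannot bind it (Principle A).
— Elias: possessor inside the object DP of the clause headed by 'introduced'; does not c-command the reflexive — cannot bind it (Principle A).
— Elias' mentor: object of the clause headed by 'introduced'; c-commands the reflexive within its binding domain — allowed (Principle A).
— Hassan: subject of the clause headed by 'introduced'; c-commands the reflexive within its binding domain — allowed (Principle A).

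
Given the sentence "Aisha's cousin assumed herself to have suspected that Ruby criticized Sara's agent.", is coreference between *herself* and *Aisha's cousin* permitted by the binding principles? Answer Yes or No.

*herself* is a reflexive; Principle A requires it to be bound within its binding domain — the matrix clause.
— Aisha's cousin: subject of the matrix clause; c-commands the reflexive within its binding domain — allowed (Principle A).

Yes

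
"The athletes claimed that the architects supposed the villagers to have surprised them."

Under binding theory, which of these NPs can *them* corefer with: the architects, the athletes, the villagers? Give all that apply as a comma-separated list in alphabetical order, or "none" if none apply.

the architects, the athletes

*them* is a pronoun; Principle B requires it to be free in its binding domain — the clause headed by 'surprised'.
— the architects: subject of the clause headed by 'supposed'; c-commands the pronoun but lies outside its binding domain — allowed.
— the athletes: subject of the matrix clause; c-commands the pronoun but lies outside its binding domain — allowed.
— the villagers: subject of the clause headed by 'surprised'; c-commands the pronoun within its binding domain — blocked (Principle B).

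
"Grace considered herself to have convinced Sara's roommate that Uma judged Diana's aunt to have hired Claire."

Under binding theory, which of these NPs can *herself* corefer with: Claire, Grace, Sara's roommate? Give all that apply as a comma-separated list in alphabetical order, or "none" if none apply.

*herself* is a reflexive; Principle A requires it to be bound within its binding domain — the matrix clause.
— Claire: object of the clause headed by 'hired'; does not c-command the reflexive — cannot bind it (Principle A).
— Grace: subject of the matrix clause; c-commands the reflexive within its binding domain — allowed (Principle A).
— Sara's roommate: object of the clause headed by 'convinced'; does not c-command the reflexive — cannot bind it (Principle A).

Grace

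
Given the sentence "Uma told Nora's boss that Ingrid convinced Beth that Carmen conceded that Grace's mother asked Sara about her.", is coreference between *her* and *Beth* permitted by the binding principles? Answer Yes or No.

*her* is a pronoun; Principle B requires it to be free in its binding domain — the clause headed by 'asked'.
— Beth: object of the clause headed by 'convinced'; c-commands the pronoun but lies outside its binding domain — allowed.

Yes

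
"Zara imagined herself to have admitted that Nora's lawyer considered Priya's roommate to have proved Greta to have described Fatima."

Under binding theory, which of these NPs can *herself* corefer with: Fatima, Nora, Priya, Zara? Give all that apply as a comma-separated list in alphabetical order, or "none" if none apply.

Zara

*herself* is a reflexive; Principle A requires it to be bound within its binding domain — the matrix clause.
— Fatima: object of the clause headed by 'described'; does not c-command the reflexive — cannot bind it (Principle A).
— Nora: possessor inside the subject DP of the clause headed by 'considered'; does not c-command the reflexive — cannot bind it (Principle A).
— Priya: possessor inside the subject DP of the clause headed by 'proved'; does not c-command the reflexive — cannot bind it (Principle A).
— Zara: subject of the matrix clause; c-commands the reflexive within its binding domain — allowed (Principle A).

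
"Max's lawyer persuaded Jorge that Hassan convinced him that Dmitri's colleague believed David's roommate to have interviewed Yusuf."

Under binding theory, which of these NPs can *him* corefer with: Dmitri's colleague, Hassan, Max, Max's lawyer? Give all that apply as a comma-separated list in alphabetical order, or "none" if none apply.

*him* is a pronoun; Principle B requires it to be free in its binding domain — the clause headed by 'convinced'.
— Dmitri's colleague: subject of the clause headed by 'believed'; is c-commanded by the pronoun; coreference would bind this R-expression — blocked (Principle C).
— Hassan: subject of the clause headed by 'convinced'; c-commands the pronoun within its binding domain — blocked (Principle B).
— Max: possessor inside the subject DP of the matrix clause; does not c-command the pronoun — Principle B does not apply; allowed.
— Max's lawyer: subject of the matrix clause; c-commands the pronoun but lies outside its binding domain — allowed.

Max, Max's lawyer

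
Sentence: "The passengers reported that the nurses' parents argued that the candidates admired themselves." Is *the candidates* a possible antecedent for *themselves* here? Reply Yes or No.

Yes

*themselves* is a reflexive; Principle A requires it to be bound within its binding domain — the clause headed by 'admired'.
— the candidates: subject of the clause headed by 'admired'; c-commands the reflexive within its binding domain — allowed (Principle A).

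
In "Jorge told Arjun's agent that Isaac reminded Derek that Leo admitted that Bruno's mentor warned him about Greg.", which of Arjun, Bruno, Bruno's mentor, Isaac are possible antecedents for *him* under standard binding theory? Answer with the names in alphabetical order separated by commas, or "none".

*him* is a pronoun; Principle B requires it to be free in its binding domain — the clause headed by 'warned'.
— Arjun: possessor inside the object DP of the matrix clause; does not c-command the pronoun — Principle B does not apply; allowed.
— Bruno: possessor inside the subject DP of the clause headed by 'warned'; does not c-command the pronoun — Principle B does not apply; allowed.
— Bruno's mentor: subject of the clause headed by 'warned'; c-commands the pronoun within its binding domain — blocked (Principle B).
— Isaac: subject of the clause headed by 'reminded'; c-commands the pronoun but lies outside its binding domain — allowed.

Arjun, Bruno, Isaac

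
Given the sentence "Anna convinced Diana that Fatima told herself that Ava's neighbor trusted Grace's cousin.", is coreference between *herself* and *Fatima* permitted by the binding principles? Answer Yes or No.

*herself* is a reflexive; Principle A requires it to be bound within its binding domain — the clause headed by 'told'.
— Fatima: subject of the clause headed by 'told'; c-commands the reflexive within its binding domain — allowed (Principle A).

Yes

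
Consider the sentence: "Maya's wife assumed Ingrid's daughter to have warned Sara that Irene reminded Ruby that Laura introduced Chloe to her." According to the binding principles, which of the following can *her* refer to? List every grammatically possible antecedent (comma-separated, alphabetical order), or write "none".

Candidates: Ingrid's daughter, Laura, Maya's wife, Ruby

*her* is a pronoun; Principle B requires it to be free in its binding domain — the clause headed by 'introduced'.
— Ingrid's daughter: subject of the clause headed by 'warned'; c-commands the pronoun but lies outside its binding domain — allowed.
— Laura: subject of the clause headed by 'introduced'; c-commands the pronoun within its binding domain — blocked (Principle B).
— Maya's wife: subject of the matrix clause; c-commands the pronoun but lies outside its binding domain — allowed.
— Ruby: object of the clause headed by 'reminded'; c-commands the pronoun but lies outside its binding domain — allowed.

Ingrid's daughter, Maya's wife, Ruby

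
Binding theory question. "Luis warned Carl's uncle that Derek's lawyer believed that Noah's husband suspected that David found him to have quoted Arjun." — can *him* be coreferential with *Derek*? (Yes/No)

Yes

*him* is a pronoun; Principle B requires it to be free in its binding domain — the clause headed by 'found'.
— Derek: possessor inside the subject DP of the clause headed by 'believed'; does not c-command the pronoun — Principle B does not apply; allowed.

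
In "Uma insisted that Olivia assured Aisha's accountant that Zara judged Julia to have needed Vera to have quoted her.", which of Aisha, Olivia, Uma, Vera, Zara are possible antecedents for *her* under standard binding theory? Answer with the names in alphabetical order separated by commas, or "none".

Aisha, Olivia, Uma, Zara

*her* is a pronoun; Principle B requires it to be free in its binding domain — the clause headed by 'quoted'.
— Aisha: possessor inside the object DP of the clause headed by 'assured'; does not c-command the pronoun — Principle B does not apply; allowed.
— Olivia: subject of the clause headed by 'assured'; c-commands the pronoun but lies outside its binding domain — allowed.
— Uma: subject of the matrix clause; c-commands the pronoun but lies outside its binding domain — allowed.
— Vera: subject of the clause headed by 'quoted'; c-commands the pronoun within its binding domain — blocked (Principle B).
— Zara: subject of the clause headed by 'judged'; c-commands the pronoun but lies outside its binding domain — allowed.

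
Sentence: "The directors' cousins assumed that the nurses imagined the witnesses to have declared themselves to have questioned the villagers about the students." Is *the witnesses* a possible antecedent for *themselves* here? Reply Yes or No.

Yes

*themselves* is a reflexive; Principle A requires it to be bound within its binding domain — the clause headed by 'declared'.
— the witnesses: subject of the clause headed by 'declared'; c-commands the reflexive within its binding domain — allowed (Principle A).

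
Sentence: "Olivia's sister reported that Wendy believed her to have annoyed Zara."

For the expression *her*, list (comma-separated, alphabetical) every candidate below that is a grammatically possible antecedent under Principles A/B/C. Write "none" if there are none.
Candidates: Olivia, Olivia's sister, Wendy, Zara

Olivia, Olivia's sister

*her* is a pronoun; Principle B requires it to be free in its binding domain — the clause headed by 'believed'.
— Olivia: possessor inside the subject DP of the matrix clause; does not c-command the pronoun — Principle B does not apply; allowed.
— Olivia's sister: subject of the matrix clause; c-commands the pronoun but lies outside its binding domain — allowed.
— Wendy: subject of the clause headed by 'believed'; c-commands the pronoun within its binding domain — blocked (Principle B).
— Zara: object of the clause headed by 'annoyed'; is c-commanded by the pronoun; coreference would bind this R-expression — blocked (Principle C).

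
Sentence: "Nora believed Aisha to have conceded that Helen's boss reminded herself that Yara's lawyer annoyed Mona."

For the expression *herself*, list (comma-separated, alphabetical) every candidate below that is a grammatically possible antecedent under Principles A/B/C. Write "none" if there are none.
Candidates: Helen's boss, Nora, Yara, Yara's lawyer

Helen's boss

*herself* is a reflexive; Principle A requires it to be bound within its binding domain — the clause headed by 'reminded'.
— Helen's boss: subject of the clause headed by 'reminded'; c-commands the reflexive within its binding domain — allowed (Principle A).
— Nora: subject of the matrix clause; c-commands the reflexive but lies outside its binding domain — cannot bind it (Principle A).
— Yara: possessor inside the subject DP of the clause headed by 'annoyed'; does not c-command the reflexive — cannot bind it (Principle A).
— Yara's lawyer: subject of the clause headed by 'annoyed'; does not c-command the reflexive — cannot bind it (Principle A).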